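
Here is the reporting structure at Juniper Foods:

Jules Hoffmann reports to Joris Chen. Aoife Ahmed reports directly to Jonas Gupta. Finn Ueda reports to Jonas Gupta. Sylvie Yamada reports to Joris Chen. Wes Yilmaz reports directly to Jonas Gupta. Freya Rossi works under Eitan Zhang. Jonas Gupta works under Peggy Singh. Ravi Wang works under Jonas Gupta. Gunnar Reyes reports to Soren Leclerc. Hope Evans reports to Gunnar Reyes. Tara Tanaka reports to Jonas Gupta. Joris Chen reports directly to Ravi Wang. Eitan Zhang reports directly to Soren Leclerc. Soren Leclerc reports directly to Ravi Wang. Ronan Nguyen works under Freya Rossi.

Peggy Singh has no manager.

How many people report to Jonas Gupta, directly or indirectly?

14

Jonas Gupta directly manages Ravi Wang, Aoife Ahmed, Wes Yilmaz, Finn Ueda, Tara Tanaka. Under Ravi Wang: Joris Chen, Jules Hoffmann, Sylvie Yamada, Soren Leclerc, Gunnar Reyes, Hope Evans, Eitan Zhang, Freya Rossi, Ronan Nguyen (9). Aoife Ahmed has no reports. Wes Yilmaz has no reports. Finn Ueda has no reports. Tara Tanaka has no reports. So Jonas Gupta's organization is 5 direct reports plus everyone under them: 10 + 1 + 1 + 1 + 1 = 14.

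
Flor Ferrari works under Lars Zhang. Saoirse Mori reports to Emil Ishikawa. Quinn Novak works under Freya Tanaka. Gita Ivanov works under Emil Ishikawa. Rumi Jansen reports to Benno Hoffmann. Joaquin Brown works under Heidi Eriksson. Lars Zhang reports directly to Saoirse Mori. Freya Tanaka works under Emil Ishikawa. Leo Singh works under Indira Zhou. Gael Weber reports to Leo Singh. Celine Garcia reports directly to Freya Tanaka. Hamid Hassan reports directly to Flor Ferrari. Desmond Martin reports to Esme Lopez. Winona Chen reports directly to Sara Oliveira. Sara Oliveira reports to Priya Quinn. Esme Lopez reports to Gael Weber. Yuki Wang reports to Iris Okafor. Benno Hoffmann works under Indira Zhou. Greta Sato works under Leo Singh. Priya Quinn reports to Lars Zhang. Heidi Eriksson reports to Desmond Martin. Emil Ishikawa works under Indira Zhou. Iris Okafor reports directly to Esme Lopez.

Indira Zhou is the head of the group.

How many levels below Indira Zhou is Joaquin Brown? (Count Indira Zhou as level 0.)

6

Chain from Joaquin Brown up to Indira Zhou: Joaquin Brown → Heidi Eriksson → Desmond Martin → Esme Lopez → Gael Weber → Leo Singh → Indira Zhou. That is 6 steps up, so Joaquin Brown is 6 levels below Indira Zhou.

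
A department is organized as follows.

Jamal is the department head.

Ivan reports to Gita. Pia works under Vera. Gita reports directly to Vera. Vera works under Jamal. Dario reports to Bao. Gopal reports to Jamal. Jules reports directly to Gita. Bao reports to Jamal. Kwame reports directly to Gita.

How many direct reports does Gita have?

Gita directly manages Jules, Ivan, Kwame. That is 3 direct reports.

3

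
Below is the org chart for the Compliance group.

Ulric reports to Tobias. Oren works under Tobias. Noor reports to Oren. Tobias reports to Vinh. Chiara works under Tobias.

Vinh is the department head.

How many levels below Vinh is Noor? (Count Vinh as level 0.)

Chain from Noor up to Vinh: Noor → Oren → Tobias → Vinh. That is 3 steps up, so Noor is 3 levels below Vinh.

3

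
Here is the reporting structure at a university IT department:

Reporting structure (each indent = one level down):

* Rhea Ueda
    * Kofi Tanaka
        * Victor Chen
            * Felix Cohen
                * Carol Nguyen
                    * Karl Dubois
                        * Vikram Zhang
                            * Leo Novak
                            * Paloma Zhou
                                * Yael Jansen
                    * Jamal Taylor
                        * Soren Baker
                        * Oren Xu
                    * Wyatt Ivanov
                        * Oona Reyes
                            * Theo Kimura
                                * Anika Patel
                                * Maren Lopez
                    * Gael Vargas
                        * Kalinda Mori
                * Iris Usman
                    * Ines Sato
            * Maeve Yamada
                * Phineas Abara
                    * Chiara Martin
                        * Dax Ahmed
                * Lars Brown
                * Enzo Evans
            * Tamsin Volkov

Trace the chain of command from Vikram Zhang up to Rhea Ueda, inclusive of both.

Vikram Zhang -> Karl Dubois -> Carol Nguyen -> Felix Cohen -> Victor Chen -> Kofi Tanaka -> Rhea Ueda

Vikram Zhang reports to Karl Dubois. Karl Dubois reports to Carol Nguyen. Carol Nguyen reports to Felix Cohen. Felix Cohen reports to Victor Chen. Victor Chen reports to Kofi Tanaka. Kofi Tanaka reports to Rhea Ueda. Rhea Ueda is at the top.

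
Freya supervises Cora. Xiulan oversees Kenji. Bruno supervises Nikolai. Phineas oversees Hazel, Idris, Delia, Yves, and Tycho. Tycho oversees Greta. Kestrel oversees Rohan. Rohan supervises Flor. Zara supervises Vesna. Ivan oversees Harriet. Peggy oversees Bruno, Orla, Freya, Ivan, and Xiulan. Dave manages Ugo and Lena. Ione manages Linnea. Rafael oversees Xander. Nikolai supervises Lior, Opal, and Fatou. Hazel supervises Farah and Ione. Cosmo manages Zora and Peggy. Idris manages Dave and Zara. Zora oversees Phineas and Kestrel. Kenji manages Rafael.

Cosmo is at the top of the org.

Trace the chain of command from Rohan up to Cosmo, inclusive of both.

Rohan -> Kestrel -> Zora -> Cosmo

Rohan reports to Kestrel. Kestrel reports to Zora. Zora reports to Cosmo. Cosmo is at the top.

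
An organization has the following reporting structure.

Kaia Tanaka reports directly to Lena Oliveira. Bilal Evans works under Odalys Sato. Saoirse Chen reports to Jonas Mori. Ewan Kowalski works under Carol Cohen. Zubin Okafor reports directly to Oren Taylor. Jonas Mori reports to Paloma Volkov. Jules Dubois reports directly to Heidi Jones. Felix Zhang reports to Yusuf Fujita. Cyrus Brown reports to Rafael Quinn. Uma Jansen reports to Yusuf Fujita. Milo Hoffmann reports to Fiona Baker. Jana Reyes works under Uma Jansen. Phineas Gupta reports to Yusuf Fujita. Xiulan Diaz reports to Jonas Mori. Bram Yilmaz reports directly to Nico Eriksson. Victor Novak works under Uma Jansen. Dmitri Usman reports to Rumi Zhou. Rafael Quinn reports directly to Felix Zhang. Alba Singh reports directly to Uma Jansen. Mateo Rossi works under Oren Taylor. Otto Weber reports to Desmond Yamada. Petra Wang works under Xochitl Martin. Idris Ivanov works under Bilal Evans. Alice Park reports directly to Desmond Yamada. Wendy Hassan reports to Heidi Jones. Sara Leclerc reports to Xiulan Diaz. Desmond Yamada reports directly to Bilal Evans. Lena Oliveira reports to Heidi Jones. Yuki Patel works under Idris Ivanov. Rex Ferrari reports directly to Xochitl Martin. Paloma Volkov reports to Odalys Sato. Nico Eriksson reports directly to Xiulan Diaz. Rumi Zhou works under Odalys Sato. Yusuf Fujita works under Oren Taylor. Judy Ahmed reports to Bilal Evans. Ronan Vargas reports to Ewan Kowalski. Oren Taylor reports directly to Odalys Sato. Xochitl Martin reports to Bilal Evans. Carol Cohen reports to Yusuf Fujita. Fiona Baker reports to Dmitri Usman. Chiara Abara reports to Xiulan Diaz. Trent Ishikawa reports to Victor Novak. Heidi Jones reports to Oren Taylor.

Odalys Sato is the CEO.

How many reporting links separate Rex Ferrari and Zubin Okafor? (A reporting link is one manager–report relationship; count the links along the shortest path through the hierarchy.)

Rex Ferrari is 3 levels below Odalys Sato, and Zubin Okafor is 2 levels below Odalys Sato (their lowest common manager). The shortest path runs up from Rex Ferrari to Odalys Sato and back down to Zubin Okafor: 3 + 2 = 5 links.

5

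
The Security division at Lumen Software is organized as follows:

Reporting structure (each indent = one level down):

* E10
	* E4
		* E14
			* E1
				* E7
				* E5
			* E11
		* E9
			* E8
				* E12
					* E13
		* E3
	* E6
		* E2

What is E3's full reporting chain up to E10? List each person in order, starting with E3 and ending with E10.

E3 -> E4 -> E10

E3 reports to E4. E4 reports to E10. E10 is at the top.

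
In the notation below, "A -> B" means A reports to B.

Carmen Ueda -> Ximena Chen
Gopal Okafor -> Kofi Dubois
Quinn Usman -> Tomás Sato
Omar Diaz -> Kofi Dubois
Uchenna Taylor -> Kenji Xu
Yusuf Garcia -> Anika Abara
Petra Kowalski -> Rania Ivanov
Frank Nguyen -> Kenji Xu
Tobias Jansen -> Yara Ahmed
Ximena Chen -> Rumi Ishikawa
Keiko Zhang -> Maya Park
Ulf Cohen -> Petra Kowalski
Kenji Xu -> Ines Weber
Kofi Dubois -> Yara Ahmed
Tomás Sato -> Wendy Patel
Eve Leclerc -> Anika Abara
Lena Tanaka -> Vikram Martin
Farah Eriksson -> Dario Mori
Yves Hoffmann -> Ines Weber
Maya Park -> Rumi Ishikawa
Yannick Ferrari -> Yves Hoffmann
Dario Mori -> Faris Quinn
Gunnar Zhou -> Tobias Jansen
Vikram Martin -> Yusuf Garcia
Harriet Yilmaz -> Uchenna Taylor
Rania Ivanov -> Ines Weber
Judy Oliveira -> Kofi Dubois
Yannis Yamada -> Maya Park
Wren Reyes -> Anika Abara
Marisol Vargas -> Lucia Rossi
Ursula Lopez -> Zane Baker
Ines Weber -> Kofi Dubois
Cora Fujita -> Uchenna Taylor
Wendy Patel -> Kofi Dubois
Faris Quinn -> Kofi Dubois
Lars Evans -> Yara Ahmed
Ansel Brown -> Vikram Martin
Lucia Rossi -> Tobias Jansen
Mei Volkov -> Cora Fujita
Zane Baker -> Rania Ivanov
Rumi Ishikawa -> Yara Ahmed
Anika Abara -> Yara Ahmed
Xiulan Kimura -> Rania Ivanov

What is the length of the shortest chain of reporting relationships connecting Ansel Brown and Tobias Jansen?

5

Ansel Brown is 4 levels below Yara Ahmed, and Tobias Jansen is 1 level below Yara Ahmed (their lowest common manager). The shortest path runs up from Ansel Brown to Yara Ahmed and back down to Tobias Jansen: 4 + 1 = 5 links.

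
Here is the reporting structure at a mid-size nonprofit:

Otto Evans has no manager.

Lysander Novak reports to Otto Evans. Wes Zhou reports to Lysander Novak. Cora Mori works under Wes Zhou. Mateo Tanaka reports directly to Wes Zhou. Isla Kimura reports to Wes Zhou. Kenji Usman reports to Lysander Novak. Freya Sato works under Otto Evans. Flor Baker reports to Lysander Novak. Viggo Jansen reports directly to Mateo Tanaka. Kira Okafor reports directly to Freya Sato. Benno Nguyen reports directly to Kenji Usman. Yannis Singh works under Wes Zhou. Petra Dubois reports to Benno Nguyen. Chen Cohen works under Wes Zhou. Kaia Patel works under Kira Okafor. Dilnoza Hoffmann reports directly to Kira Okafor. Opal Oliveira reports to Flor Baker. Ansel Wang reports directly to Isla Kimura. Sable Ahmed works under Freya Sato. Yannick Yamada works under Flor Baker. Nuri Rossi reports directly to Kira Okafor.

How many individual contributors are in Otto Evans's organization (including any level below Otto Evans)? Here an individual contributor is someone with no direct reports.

12

The people in Otto Evans's organization with no one reporting to them are Sable Ahmed, Nuri Rossi, Dilnoza Hoffmann, Kaia Patel, Yannick Yamada, Opal Oliveira, Petra Dubois, Chen Cohen, Yannis Singh, Ansel Wang, Viggo Jansen, Cora Mori. That is 12.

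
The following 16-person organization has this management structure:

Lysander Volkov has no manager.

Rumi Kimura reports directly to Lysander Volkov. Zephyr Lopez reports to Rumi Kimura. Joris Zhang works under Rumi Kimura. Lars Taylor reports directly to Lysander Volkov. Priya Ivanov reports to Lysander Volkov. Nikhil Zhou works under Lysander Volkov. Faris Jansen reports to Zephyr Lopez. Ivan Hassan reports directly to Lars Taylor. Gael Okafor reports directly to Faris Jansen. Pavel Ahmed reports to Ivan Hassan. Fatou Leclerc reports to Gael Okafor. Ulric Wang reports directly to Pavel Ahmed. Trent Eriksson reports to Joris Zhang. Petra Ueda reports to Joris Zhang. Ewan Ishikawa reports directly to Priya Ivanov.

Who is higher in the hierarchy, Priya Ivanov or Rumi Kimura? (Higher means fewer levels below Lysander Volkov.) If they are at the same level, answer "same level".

Both Priya Ivanov and Rumi Kimura are 1 level below Lysander Volkov.

same level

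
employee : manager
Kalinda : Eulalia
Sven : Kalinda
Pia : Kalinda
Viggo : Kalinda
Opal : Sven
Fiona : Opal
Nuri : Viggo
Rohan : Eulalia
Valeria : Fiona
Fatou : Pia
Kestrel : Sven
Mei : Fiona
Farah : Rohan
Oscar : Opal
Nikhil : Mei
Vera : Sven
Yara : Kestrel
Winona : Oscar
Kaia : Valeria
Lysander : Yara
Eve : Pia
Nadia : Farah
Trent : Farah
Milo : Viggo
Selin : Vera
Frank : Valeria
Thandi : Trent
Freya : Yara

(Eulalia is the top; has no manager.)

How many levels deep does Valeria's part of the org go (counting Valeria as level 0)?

1

The longest chain under Valeria runs Valeria → Frank, which is 1 level below Valeria.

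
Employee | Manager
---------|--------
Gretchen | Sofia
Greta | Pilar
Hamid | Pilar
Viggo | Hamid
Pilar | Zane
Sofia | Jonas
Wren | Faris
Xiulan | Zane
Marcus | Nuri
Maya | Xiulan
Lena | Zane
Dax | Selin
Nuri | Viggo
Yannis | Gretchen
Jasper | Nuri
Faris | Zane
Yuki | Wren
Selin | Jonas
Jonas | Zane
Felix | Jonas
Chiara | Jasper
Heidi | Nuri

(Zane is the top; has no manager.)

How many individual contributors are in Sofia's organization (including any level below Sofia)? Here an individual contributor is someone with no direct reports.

The only person in Sofia's organization with no one reporting to them is Yannis. That is 1.

1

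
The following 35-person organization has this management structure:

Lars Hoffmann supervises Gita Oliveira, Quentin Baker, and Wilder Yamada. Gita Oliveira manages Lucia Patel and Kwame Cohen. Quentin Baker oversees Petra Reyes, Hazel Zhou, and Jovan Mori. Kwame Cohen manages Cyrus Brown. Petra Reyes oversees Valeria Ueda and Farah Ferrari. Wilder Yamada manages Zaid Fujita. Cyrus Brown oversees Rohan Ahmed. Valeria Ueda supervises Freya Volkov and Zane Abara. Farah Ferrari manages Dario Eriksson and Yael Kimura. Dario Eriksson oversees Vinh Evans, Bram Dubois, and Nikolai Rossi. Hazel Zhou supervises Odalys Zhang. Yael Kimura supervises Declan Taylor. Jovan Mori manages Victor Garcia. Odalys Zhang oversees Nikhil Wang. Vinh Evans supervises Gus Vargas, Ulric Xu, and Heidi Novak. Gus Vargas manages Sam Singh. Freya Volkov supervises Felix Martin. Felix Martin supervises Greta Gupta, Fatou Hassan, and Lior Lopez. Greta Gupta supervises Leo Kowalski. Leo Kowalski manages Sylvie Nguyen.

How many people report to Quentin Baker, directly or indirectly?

26

Quentin Baker directly manages Petra Reyes, Hazel Zhou, Jovan Mori. Under Petra Reyes: Farah Ferrari, Yael Kimura, Declan Taylor, Dario Eriksson, Nikolai Rossi, Bram Dubois, Vinh Evans, Ulric Xu, Heidi Novak, Gus Vargas, Sam Singh, Valeria Ueda, Zane Abara, Freya Volkov, Felix Martin, Lior Lopez, Fatou Hassan, Greta Gupta, Leo Kowalski, Sylvie Nguyen (20). Under Hazel Zhou: Odalys Zhang, Nikhil Wang (2). Under Jovan Mori: Victor Garcia (1). So Quentin Baker's organization is 3 direct reports plus everyone under them: 21 + 3 + 2 = 26.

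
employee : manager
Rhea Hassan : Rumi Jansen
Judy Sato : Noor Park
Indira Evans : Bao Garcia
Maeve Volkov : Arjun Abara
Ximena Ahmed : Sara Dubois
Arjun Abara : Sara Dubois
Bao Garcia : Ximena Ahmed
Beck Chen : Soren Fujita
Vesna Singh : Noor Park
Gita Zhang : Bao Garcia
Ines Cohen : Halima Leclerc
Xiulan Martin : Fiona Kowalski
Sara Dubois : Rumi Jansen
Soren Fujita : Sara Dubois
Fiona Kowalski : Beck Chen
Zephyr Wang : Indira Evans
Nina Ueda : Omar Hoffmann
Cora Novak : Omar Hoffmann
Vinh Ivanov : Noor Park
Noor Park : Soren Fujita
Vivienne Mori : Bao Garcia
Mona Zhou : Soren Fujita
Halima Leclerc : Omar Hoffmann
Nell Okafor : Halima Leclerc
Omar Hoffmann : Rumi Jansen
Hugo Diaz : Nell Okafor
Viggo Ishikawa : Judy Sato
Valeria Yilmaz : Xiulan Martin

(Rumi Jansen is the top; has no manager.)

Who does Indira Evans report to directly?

Indira Evans reports directly to Bao Garcia.

Bao Garcia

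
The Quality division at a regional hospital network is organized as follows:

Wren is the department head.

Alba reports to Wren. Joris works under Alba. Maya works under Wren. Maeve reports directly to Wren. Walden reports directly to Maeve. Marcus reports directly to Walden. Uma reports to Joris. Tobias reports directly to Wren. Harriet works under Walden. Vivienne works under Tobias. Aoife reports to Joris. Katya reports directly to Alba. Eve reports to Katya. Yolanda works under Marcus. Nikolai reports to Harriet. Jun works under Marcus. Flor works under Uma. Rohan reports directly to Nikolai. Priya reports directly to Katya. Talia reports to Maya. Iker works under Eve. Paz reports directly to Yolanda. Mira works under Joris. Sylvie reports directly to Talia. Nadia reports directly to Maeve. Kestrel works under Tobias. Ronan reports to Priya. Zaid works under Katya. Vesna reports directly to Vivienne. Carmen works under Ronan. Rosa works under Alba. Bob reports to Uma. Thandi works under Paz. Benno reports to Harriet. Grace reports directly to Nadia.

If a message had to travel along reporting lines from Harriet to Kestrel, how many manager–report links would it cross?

Harriet is 3 levels below Wren, and Kestrel is 2 levels below Wren (their lowest common manager). The shortest path runs up from Harriet to Wren and back down to Kestrel: 3 + 2 = 5 links.

5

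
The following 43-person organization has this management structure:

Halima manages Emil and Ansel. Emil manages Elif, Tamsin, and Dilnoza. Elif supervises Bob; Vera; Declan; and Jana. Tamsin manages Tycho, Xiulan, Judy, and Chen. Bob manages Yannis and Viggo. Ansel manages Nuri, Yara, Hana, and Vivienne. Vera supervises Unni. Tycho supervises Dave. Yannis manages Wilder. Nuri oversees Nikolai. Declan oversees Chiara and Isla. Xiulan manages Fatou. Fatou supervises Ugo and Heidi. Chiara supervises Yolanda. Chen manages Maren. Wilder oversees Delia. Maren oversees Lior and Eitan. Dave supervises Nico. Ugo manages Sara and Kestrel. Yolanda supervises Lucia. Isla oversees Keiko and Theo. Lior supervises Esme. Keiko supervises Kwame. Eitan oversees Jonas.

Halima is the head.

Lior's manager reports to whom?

Lior reports to Maren, and Maren reports to Chen. So Lior's skip-level manager is Chen.

Chen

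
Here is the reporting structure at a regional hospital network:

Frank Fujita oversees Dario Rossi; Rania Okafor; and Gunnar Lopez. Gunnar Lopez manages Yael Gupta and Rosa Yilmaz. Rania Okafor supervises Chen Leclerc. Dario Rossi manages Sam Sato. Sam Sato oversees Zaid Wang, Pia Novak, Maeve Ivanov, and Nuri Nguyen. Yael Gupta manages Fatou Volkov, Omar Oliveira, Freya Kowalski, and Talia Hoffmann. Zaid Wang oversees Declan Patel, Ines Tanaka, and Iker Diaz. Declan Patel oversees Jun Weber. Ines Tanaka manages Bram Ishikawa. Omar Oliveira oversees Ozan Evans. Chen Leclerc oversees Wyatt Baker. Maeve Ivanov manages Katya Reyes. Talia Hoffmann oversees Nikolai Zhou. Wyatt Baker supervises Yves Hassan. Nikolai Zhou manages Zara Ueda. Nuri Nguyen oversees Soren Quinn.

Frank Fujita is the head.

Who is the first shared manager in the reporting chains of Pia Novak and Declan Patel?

Pia Novak's chain of managers is Sam Sato, Dario Rossi, Frank Fujita. Declan Patel's chain of managers is Zaid Wang, Sam Sato, Dario Rossi, Frank Fujita. The first manager that appears in both chains is Sam Sato.

Sam Sato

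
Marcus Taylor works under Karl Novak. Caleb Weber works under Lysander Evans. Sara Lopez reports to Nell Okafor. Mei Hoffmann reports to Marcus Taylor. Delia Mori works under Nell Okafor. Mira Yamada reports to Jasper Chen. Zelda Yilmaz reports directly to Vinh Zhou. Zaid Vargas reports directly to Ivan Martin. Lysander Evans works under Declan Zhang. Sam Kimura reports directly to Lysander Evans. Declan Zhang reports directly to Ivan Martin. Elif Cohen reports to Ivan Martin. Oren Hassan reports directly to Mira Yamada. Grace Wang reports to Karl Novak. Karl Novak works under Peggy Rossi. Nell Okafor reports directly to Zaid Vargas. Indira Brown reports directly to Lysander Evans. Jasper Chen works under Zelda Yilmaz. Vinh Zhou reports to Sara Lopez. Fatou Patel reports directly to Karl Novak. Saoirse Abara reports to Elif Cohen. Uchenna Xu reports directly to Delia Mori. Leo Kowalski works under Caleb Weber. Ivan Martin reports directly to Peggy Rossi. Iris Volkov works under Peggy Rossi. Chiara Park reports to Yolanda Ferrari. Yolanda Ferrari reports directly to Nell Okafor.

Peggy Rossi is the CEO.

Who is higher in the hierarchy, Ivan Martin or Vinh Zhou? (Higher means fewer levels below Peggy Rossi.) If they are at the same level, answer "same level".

Ivan Martin

Ivan Martin is 1 level below Peggy Rossi; Vinh Zhou is 5. Ivan Martin is higher.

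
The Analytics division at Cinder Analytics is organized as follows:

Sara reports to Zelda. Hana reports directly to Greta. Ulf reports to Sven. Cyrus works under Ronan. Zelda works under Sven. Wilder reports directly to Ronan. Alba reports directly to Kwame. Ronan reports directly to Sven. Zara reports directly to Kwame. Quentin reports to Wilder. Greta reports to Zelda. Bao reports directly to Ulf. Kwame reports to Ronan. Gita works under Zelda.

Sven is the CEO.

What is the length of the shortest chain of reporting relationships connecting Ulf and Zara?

4

Ulf is 1 level below Sven, and Zara is 3 levels below Sven (their lowest common manager). The shortest path runs up from Ulf to Sven and back down to Zara: 1 + 3 = 4 links.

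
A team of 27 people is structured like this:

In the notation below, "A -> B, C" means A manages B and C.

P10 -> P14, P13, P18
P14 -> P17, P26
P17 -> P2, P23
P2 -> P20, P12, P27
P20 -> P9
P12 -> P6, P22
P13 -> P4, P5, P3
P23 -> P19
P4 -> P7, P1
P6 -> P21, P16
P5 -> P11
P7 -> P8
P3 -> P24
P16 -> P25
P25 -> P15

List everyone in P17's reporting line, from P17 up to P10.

P17 -> P14 -> P10

P17 reports to P14. P14 reports to P10. P10 is at the top.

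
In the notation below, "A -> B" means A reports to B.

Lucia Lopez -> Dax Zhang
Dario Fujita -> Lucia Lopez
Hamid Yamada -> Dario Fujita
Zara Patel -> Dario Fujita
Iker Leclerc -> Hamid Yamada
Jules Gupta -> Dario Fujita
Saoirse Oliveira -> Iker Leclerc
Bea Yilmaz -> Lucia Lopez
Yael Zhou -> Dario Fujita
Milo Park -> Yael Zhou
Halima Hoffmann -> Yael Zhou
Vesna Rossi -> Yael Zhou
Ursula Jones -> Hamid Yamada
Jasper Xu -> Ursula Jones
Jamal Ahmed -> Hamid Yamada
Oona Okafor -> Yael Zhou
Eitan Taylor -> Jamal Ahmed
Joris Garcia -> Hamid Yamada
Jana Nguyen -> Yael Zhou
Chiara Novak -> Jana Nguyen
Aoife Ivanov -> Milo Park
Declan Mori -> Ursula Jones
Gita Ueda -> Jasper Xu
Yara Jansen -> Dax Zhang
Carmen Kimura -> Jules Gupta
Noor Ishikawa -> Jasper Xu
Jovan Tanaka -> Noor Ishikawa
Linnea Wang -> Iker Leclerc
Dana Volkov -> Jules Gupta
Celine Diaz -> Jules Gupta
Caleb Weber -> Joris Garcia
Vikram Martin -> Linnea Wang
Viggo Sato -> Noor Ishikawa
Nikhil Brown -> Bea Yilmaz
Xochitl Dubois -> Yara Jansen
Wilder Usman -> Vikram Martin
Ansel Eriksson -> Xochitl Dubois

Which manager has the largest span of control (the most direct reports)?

Yael Zhou

Direct-report counts: Dax Zhang has 2; Yara Jansen has 1; Xochitl Dubois has 1; Lucia Lopez has 2; Bea Yilmaz has 1; Dario Fujita has 4; Yael Zhou has 5; Jana Nguyen has 1; Milo Park has 1; Jules Gupta has 3; Hamid Yamada has 4; Joris Garcia has 1; Jamal Ahmed has 1; Ursula Jones has 2; Jasper Xu has 2; Noor Ishikawa has 2; Iker Leclerc has 2; Linnea Wang has 1; Vikram Martin has 1. The largest is 5, held by Yael Zhou.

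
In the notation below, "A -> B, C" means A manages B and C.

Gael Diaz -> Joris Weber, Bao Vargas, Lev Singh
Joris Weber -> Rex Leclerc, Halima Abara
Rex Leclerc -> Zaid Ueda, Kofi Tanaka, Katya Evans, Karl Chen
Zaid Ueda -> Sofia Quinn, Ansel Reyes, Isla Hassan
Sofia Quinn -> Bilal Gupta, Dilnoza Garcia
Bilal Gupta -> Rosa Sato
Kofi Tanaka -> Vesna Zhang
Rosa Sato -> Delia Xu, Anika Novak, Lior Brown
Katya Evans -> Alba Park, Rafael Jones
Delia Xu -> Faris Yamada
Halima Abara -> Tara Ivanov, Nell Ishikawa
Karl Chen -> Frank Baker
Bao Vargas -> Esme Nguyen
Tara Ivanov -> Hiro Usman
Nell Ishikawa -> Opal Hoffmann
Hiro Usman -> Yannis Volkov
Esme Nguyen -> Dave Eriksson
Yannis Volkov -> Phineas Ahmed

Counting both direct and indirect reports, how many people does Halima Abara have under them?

6

Halima Abara directly manages Tara Ivanov, Nell Ishikawa. Under Tara Ivanov: Hiro Usman, Yannis Volkov, Phineas Ahmed (3). Under Nell Ishikawa: Opal Hoffmann (1). So Halima Abara's organization is 2 direct reports plus everyone under them: 4 + 2 = 6.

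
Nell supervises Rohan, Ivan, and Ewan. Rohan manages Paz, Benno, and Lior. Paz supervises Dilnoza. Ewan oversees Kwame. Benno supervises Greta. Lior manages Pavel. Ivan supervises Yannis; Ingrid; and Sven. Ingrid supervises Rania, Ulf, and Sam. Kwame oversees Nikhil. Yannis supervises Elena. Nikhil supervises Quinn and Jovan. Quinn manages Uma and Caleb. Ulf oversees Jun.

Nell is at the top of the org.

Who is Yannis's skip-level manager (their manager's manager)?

Yannis reports to Ivan, and Ivan reports to Nell. So Yannis's skip-level manager is Nell.

Nell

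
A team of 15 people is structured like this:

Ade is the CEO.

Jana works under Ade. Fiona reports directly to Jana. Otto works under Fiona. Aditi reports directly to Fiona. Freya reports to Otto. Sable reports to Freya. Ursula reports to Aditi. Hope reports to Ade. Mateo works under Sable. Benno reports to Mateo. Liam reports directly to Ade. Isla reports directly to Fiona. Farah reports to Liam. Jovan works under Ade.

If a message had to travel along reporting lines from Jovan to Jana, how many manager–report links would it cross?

Jovan is 1 level below Ade, and Jana is 1 level below Ade (their lowest common manager). The shortest path runs up from Jovan to Ade and back down to Jana: 1 + 1 = 2 links.

2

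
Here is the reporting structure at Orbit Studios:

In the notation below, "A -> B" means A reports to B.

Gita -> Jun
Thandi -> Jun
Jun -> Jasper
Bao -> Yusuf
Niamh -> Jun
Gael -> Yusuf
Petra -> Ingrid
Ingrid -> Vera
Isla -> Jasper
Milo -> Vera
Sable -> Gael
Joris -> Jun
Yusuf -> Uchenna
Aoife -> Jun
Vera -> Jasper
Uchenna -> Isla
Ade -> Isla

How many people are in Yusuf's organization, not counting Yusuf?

3

Yusuf directly manages Gael, Bao. Under Gael: Sable (1). Bao has no reports. So Yusuf's organization is 2 direct reports plus everyone under them: 2 + 1 = 3.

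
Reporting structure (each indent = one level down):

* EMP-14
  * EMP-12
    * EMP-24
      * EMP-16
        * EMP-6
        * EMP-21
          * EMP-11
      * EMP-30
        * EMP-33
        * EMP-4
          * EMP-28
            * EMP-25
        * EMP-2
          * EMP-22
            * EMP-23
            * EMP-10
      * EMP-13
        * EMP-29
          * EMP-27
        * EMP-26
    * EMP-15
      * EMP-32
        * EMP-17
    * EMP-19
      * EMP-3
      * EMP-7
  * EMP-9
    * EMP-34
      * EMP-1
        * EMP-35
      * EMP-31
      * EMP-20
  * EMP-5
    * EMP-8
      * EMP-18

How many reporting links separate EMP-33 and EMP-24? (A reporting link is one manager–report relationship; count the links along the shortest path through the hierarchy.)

2

EMP-33 is in EMP-24's organization: the chain from EMP-33 up to EMP-24 is EMP-33 → EMP-30 → EMP-24, which is 2 links.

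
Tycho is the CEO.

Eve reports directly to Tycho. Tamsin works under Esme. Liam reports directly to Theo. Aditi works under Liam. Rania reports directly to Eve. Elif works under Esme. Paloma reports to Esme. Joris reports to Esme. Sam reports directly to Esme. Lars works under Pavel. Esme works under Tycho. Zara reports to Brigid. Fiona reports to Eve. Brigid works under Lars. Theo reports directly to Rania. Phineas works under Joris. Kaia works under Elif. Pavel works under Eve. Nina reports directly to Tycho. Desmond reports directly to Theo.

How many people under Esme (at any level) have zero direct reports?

The people in Esme's organization with no one reporting to them are Paloma, Sam, Kaia, Phineas, Tamsin. That is 5.

5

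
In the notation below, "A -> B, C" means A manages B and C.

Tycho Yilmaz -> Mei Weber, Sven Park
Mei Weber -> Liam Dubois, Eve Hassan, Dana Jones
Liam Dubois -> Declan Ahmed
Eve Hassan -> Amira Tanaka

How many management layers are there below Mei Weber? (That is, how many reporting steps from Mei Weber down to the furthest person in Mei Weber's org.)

The longest chain under Mei Weber runs Mei Weber → Eve Hassan → Amira Tanaka, which is 2 levels below Mei Weber.

2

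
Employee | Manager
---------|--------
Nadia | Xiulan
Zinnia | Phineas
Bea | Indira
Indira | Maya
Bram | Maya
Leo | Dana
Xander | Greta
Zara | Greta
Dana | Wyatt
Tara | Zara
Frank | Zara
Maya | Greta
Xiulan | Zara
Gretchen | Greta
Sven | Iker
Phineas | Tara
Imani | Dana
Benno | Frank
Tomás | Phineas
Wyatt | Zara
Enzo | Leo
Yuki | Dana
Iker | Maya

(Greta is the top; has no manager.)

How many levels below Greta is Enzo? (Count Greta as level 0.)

5

Chain from Enzo up to Greta: Enzo → Leo → Dana → Wyatt → Zara → Greta. That is 5 steps up, so Enzo is 5 levels below Greta.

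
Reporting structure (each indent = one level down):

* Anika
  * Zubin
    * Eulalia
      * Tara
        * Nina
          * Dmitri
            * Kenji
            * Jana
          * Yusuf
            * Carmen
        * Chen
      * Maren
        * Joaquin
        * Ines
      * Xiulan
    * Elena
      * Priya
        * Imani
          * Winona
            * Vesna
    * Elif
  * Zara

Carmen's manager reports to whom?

Nina

Carmen reports to Yusuf, and Yusuf reports to Nina. So Carmen's skip-level manager is Nina.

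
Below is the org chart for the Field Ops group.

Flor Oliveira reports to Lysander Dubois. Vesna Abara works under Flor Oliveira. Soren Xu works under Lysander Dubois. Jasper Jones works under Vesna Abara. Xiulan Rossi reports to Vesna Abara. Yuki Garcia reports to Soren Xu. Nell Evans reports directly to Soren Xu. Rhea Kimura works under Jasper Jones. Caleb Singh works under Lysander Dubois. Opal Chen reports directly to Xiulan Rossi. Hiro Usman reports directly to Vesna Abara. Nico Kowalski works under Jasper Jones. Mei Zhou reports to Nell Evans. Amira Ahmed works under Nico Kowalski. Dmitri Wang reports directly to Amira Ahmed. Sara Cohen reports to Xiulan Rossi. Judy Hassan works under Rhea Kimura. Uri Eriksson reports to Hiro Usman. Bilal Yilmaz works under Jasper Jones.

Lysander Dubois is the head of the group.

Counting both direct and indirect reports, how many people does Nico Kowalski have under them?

Nico Kowalski directly manages Amira Ahmed. Under Amira Ahmed: Dmitri Wang (1). That's 2 in total.

2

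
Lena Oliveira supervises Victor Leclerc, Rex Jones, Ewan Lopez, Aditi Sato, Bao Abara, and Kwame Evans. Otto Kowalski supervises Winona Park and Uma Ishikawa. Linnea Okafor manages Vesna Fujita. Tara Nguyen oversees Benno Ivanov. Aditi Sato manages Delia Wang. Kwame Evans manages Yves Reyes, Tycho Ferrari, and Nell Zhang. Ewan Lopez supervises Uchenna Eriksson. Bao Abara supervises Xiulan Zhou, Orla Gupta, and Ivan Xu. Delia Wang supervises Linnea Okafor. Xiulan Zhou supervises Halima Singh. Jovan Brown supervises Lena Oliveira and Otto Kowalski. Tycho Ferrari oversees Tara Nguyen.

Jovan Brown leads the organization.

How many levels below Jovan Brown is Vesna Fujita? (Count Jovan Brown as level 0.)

Chain from Vesna Fujita up to Jovan Brown: Vesna Fujita → Linnea Okafor → Delia Wang → Aditi Sato → Lena Oliveira → Jovan Brown. That is 5 steps up, so Vesna Fujita is 5 levels below Jovan Brown.

5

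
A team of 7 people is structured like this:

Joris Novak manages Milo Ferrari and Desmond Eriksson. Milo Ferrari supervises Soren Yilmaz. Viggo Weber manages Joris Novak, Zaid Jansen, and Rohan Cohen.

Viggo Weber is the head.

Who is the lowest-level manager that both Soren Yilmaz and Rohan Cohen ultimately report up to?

Viggo Weber

Soren Yilmaz's chain of managers is Milo Ferrari, Joris Novak, Viggo Weber. Rohan Cohen's chain of managers is Viggo Weber. The first manager that appears in both chains is Viggo Weber.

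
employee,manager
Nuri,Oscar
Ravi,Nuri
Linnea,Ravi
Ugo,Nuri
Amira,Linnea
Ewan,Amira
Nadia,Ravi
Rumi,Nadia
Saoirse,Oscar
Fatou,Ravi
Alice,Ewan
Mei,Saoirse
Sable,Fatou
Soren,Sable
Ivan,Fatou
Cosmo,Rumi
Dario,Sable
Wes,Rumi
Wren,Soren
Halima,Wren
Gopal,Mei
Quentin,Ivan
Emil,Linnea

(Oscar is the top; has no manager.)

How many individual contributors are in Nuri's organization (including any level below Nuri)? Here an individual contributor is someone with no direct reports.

The people in Nuri's organization with no one reporting to them are Ugo, Quentin, Dario, Halima, Wes, Cosmo, Emil, Alice. That is 8.

8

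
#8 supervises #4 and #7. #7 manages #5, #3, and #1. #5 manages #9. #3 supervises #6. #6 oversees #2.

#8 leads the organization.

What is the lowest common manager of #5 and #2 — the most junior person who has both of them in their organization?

#7

#5's chain of managers is #7, #8. #2's chain of managers is #6, #3, #7, #8. The first manager that appears in both chains is #7.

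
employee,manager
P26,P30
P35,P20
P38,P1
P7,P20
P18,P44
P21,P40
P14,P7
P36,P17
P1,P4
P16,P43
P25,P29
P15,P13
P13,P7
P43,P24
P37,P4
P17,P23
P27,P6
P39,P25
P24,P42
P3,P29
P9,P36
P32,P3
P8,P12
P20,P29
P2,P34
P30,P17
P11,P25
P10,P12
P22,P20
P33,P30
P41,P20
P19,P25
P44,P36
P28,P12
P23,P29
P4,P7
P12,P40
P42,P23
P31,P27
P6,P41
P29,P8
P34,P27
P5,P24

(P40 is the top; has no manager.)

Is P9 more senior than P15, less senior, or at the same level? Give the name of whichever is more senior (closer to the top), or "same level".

same level

Both P9 and P15 are 7 levels below P40.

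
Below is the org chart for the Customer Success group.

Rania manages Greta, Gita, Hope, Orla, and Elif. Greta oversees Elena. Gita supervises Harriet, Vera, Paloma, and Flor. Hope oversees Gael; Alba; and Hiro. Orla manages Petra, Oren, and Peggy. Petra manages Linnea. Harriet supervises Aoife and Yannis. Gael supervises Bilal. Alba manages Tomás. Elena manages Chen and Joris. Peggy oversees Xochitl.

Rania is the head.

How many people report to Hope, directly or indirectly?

Hope directly manages Hiro, Gael, Alba. Hiro has no reports. Under Gael: Bilal (1). Under Alba: Tomás (1). So Hope's organization is 3 direct reports plus everyone under them: 1 + 2 + 2 = 5.

5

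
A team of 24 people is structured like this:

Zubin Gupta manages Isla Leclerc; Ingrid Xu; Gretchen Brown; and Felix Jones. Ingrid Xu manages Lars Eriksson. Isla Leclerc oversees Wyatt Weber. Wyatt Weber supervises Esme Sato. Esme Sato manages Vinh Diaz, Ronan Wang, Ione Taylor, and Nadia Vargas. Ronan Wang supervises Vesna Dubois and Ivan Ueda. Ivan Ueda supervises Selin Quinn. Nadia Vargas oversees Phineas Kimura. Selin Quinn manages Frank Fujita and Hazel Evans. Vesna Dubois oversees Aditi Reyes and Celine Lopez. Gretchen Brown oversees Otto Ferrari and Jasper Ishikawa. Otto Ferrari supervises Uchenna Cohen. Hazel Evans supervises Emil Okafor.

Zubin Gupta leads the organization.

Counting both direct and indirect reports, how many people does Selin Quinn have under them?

Selin Quinn directly manages Frank Fujita, Hazel Evans. Frank Fujita has no reports. Under Hazel Evans: Emil Okafor (1). So Selin Quinn's organization is 2 direct reports plus everyone under them: 1 + 2 = 3.

3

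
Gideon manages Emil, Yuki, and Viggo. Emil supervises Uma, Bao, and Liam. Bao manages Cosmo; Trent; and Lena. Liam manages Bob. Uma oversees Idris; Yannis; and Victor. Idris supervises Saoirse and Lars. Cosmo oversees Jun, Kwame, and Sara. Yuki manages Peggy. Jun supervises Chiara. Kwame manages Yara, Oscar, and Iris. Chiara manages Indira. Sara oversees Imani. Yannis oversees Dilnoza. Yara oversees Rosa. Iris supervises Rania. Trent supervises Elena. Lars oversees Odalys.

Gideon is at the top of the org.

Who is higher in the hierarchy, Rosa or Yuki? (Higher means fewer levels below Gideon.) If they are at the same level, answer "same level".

Rosa is 6 levels below Gideon; Yuki is 1. Yuki is higher.

Yuki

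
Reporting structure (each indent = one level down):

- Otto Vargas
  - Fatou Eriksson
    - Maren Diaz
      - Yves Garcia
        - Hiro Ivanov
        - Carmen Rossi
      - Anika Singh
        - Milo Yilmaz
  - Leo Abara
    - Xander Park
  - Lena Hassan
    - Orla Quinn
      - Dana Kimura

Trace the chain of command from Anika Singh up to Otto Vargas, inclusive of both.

Anika Singh -> Maren Diaz -> Fatou Eriksson -> Otto Vargas

Anika Singh reports to Maren Diaz. Maren Diaz reports to Fatou Eriksson. Fatou Eriksson reports to Otto Vargas. Otto Vargas is at the top.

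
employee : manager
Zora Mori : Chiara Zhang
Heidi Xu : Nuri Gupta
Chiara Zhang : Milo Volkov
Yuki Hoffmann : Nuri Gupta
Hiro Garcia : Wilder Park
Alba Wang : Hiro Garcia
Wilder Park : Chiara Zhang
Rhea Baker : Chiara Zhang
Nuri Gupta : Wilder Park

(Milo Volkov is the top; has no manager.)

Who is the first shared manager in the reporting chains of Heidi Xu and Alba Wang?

Heidi Xu's chain of managers is Nuri Gupta, Wilder Park, Chiara Zhang, Milo Volkov. Alba Wang's chain of managers is Hiro Garcia, Wilder Park, Chiara Zhang, Milo Volkov. The first manager that appears in both chains is Wilder Park.

Wilder Park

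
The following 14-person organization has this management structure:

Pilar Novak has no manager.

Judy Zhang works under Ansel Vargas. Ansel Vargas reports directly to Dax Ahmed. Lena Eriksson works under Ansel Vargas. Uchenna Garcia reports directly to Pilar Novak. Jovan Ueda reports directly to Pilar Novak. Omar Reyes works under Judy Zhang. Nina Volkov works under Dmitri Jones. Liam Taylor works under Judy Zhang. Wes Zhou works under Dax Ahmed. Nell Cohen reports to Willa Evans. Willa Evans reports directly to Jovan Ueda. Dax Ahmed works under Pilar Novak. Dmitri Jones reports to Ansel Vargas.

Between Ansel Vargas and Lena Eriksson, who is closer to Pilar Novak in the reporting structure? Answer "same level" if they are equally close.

Ansel Vargas

Ansel Vargas is 2 levels below Pilar Novak; Lena Eriksson is 3. Ansel Vargas is higher.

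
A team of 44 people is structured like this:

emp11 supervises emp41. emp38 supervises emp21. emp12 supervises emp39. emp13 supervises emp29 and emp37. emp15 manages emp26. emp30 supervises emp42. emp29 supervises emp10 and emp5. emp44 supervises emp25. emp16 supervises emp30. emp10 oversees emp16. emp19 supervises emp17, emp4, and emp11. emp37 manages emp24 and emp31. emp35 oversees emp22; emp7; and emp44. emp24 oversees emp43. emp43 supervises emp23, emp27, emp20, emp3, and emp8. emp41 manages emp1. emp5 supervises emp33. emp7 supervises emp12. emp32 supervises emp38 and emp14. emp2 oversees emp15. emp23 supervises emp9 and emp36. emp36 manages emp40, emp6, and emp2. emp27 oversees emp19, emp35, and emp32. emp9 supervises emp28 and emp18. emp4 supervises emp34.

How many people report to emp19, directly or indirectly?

6

emp19 directly manages emp4, emp11, emp17. Under emp4: emp34 (1). Under emp11: emp41, emp1 (2). emp17 has no reports. So emp19's organization is 3 direct reports plus everyone under them: 2 + 3 + 1 = 6.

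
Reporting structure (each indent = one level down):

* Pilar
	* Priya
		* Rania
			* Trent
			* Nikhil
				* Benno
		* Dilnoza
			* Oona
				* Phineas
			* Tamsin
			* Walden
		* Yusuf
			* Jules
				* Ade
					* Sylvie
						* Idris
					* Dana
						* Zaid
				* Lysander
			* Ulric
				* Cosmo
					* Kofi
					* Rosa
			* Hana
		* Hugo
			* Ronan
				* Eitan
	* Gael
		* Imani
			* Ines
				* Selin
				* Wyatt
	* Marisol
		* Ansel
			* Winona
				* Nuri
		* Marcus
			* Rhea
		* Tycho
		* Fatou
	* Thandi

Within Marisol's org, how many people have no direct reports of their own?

4

The people in Marisol's organization with no one reporting to them are Fatou, Tycho, Rhea, Nuri. That is 4.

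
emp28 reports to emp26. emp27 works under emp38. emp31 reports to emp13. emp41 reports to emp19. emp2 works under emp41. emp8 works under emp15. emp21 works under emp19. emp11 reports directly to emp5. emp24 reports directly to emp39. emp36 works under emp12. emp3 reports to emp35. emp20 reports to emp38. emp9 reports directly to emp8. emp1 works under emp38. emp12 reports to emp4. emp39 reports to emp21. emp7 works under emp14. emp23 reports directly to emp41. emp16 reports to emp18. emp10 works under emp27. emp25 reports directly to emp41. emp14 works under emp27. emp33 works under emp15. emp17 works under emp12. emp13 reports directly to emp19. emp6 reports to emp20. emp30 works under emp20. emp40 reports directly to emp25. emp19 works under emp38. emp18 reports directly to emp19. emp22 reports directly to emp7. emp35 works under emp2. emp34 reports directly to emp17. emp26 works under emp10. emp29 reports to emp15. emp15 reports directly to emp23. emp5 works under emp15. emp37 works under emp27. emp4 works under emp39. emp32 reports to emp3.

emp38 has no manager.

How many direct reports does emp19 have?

4

emp19 directly manages emp41, emp13, emp18, emp21. That is 4 direct reports.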